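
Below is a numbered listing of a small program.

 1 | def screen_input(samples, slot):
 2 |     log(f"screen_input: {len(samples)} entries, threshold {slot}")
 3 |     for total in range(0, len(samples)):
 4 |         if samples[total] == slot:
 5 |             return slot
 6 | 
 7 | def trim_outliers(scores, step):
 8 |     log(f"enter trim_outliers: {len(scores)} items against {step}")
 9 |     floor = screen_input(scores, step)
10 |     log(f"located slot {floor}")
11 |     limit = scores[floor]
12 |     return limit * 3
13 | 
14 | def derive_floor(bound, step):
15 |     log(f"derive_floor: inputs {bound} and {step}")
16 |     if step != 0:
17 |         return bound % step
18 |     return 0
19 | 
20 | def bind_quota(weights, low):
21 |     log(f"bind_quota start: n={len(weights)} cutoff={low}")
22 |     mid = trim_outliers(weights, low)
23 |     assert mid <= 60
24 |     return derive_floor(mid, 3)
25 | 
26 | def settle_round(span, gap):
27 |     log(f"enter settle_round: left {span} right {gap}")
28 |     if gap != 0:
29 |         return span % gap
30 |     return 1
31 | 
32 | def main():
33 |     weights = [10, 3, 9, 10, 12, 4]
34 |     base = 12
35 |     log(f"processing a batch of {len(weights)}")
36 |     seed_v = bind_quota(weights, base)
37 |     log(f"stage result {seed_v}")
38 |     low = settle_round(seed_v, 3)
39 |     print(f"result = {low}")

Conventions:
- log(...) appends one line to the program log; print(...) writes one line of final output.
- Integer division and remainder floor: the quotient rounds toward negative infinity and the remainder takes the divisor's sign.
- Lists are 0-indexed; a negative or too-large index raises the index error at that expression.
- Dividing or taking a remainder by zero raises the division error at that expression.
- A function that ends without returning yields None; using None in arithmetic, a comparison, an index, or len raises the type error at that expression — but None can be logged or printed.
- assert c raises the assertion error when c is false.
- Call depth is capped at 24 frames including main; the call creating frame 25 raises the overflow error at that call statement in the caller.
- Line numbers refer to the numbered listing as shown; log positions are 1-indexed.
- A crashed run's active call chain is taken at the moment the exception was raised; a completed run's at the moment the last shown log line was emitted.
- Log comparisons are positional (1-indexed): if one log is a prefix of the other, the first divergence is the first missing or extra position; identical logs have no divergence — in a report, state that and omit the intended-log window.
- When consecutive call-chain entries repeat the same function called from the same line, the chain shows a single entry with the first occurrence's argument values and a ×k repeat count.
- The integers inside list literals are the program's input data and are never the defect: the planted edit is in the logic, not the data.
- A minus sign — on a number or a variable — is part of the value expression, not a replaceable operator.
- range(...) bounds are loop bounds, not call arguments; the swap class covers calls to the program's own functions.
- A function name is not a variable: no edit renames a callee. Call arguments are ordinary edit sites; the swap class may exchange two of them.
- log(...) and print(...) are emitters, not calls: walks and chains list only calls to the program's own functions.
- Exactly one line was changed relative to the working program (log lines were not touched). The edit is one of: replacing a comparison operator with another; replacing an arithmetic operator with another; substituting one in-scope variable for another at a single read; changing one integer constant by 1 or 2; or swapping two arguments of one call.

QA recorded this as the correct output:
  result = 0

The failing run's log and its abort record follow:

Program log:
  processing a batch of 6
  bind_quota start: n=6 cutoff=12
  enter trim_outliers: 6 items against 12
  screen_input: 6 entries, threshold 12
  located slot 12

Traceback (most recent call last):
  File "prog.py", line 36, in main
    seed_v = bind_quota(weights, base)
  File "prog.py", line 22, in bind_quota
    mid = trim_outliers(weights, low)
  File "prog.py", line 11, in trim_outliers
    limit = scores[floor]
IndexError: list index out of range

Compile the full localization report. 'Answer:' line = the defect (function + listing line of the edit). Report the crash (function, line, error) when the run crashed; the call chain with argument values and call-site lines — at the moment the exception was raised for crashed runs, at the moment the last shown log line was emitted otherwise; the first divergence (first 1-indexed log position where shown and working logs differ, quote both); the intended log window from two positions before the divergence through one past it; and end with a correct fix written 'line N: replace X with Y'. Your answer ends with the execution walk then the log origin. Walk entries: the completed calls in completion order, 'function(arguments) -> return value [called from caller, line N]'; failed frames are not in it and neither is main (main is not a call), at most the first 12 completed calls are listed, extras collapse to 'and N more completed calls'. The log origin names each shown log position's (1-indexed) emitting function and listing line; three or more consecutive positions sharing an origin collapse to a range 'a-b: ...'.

Answer: the defect is in screen_input at line 5.
Key observation: Position 5 is the first bad log line: 'located slot 12' should read 'located slot 4'.
Crash: trim_outliers, line 11, IndexError.
Call chain: main -> bind_quota([10, 3, 9, 10, 12, 4], 12) (called at line 36) -> trim_outliers([10, 3, 9, 10, 12, 4], 12) (called at line 22).
First divergence: position 5; shown 'located slot 12' vs intended 'located slot 4'.
Intended log window:
  3: enter trim_outliers: 6 items against 12
  4: screen_input: 6 entries, threshold 12
  5: located slot 4
  6: derive_floor: inputs 36 and 3
Execution walk:
  screen_input([10, 3, 9, 10, 12, 4], 12) -> 12  [called from trim_outliers, line 9]
Log line origins:
  1: from main, line 35
  2: from bind_quota, line 21
  3: from trim_outliers, line 8
  4: from screen_input, line 2
  5: from trim_outliers, line 10
A correct fix: line 5: replace `slot` with `total`.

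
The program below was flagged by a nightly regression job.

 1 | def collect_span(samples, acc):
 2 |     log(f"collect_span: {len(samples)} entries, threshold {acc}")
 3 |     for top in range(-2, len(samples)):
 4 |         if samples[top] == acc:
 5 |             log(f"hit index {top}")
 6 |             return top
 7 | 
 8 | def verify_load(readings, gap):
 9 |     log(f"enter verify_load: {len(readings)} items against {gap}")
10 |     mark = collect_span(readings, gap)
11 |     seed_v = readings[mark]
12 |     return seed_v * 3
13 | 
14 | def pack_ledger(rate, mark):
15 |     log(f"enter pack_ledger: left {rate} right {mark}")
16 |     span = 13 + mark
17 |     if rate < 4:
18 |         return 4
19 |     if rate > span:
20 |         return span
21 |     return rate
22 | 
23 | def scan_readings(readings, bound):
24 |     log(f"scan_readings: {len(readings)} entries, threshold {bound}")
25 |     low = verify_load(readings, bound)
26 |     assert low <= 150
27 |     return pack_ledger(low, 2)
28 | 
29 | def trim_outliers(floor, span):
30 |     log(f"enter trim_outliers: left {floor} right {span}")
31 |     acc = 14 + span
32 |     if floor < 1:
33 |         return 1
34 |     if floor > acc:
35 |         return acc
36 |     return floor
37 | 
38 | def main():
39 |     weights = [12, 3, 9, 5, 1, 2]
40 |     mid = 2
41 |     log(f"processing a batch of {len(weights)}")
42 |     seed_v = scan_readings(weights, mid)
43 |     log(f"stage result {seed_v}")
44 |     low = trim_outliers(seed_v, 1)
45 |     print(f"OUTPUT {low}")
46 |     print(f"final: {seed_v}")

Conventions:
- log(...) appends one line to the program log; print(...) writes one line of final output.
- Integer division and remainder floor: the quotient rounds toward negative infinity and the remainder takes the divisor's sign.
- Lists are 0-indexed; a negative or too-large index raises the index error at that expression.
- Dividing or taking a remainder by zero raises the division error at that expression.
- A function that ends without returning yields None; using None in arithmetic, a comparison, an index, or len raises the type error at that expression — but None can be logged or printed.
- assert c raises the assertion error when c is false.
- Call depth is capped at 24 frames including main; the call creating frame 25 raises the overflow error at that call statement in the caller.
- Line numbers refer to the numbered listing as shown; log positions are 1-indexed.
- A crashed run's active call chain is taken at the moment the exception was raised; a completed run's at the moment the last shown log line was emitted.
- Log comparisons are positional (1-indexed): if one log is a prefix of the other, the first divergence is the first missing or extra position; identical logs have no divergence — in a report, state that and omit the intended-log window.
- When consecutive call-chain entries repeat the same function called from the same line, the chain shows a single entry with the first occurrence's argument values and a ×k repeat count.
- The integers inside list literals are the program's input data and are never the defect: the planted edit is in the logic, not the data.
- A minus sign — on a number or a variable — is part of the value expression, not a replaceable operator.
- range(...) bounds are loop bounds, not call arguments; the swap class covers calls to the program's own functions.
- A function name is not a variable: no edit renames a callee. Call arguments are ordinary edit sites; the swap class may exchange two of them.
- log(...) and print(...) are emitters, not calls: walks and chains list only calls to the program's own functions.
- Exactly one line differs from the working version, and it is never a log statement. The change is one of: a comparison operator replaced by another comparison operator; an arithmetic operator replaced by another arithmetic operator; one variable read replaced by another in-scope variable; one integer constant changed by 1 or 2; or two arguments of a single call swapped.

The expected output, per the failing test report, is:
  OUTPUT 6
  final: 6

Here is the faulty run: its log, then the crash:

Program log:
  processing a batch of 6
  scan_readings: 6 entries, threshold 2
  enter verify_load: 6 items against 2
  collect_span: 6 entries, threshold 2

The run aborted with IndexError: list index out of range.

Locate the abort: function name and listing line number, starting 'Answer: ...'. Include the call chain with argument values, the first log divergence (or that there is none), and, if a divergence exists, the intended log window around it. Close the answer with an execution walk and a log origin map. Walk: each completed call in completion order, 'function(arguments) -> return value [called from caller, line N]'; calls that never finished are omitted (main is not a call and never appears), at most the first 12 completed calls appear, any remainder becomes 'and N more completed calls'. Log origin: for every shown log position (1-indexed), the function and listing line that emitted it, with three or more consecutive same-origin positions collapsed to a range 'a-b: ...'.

Answer: the error was raised in collect_span, line 4.
The tell: After 4 matching log lines the faulty run goes silent, while the working version continues with 'hit index 5'.
Call chain: main -> scan_readings([12, 3, 9, 5, 1, 2], 2) (called at line 42) -> verify_load([12, 3, 9, 5, 1, 2], 2) (called at line 25) -> collect_span([12, 3, 9, 5, 1, 2], 2) (called at line 10).
First divergence: position 5; the shown log stops at 4 lines while the working version next logs 'hit index 5'.
Intended log window:
  3: enter verify_load: 6 items against 2
  4: collect_span: 6 entries, threshold 2
  5: hit index 5
  6: enter pack_ledger: left 6 right 2
Execution walk:
  (no call completed)
Log origin:
  1 — main, line 41
  2 — scan_readings, line 24
  3 — verify_load, line 9
  4 — collect_span, line 2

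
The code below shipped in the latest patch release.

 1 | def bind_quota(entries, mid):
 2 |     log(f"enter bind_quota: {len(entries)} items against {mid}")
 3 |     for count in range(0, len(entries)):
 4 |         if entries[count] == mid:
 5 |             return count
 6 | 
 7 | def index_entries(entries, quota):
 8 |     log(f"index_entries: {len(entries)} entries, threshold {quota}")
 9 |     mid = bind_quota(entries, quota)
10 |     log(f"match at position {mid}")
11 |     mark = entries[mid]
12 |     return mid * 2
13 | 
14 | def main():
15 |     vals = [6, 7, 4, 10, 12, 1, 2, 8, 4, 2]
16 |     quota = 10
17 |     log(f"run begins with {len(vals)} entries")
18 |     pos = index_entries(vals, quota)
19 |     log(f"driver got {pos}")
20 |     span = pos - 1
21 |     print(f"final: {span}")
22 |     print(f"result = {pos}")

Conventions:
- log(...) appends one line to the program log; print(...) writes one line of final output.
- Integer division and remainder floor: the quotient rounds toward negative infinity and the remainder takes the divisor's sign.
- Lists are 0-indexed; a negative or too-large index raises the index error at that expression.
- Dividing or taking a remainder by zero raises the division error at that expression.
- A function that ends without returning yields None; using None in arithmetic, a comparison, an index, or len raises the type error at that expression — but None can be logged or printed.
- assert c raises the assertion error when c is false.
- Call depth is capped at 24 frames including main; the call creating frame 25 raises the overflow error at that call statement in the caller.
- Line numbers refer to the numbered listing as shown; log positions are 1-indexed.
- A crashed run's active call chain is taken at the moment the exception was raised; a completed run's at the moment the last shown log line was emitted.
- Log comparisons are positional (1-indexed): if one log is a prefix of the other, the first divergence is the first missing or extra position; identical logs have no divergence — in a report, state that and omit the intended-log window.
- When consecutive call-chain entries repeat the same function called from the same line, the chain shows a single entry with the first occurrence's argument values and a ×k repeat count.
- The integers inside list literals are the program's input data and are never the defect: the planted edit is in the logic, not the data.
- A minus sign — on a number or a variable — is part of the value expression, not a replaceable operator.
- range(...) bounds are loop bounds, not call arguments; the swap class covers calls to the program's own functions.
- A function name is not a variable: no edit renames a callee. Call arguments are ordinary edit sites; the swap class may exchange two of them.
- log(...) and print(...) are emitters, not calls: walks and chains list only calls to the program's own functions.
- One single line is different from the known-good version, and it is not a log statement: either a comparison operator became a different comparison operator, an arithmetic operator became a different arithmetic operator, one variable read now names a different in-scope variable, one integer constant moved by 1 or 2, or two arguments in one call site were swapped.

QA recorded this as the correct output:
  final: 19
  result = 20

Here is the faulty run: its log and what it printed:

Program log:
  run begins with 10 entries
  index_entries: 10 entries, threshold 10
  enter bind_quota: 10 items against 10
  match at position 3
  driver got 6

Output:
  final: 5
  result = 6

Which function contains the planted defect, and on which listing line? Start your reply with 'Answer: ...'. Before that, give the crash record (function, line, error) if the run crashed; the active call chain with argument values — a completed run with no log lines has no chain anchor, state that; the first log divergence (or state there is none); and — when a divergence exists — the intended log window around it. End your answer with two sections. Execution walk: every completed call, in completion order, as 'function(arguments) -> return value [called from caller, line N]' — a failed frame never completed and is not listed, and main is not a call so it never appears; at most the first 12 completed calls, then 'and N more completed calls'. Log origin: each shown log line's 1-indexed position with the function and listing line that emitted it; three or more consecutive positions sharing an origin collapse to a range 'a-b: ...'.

Answer: the defect is in index_entries at line 12.
Key observation: The earliest visible damage is log position 5 — 'driver got 6' rather than the intended 'driver got 20'.
Call chain: main.
First divergence: position 5 — shown 'driver got 6', intended 'driver got 20'.
Intended log window:
  3: enter bind_quota: 10 items against 10
  4: match at position 3
  5: driver got 20
Execution walk:
  bind_quota([6, 7, 4, 10, 12, 1, 2, 8, 4, 2], 10) -> 3  [called from index_entries, line 9]
  index_entries([6, 7, 4, 10, 12, 1, 2, 8, 4, 2], 10) -> 6  [called from main, line 18]
Log origins:
  1: from main, line 17
  2: from index_entries, line 8
  3: from bind_quota, line 2
  4: from index_entries, line 10
  5: from main, line 19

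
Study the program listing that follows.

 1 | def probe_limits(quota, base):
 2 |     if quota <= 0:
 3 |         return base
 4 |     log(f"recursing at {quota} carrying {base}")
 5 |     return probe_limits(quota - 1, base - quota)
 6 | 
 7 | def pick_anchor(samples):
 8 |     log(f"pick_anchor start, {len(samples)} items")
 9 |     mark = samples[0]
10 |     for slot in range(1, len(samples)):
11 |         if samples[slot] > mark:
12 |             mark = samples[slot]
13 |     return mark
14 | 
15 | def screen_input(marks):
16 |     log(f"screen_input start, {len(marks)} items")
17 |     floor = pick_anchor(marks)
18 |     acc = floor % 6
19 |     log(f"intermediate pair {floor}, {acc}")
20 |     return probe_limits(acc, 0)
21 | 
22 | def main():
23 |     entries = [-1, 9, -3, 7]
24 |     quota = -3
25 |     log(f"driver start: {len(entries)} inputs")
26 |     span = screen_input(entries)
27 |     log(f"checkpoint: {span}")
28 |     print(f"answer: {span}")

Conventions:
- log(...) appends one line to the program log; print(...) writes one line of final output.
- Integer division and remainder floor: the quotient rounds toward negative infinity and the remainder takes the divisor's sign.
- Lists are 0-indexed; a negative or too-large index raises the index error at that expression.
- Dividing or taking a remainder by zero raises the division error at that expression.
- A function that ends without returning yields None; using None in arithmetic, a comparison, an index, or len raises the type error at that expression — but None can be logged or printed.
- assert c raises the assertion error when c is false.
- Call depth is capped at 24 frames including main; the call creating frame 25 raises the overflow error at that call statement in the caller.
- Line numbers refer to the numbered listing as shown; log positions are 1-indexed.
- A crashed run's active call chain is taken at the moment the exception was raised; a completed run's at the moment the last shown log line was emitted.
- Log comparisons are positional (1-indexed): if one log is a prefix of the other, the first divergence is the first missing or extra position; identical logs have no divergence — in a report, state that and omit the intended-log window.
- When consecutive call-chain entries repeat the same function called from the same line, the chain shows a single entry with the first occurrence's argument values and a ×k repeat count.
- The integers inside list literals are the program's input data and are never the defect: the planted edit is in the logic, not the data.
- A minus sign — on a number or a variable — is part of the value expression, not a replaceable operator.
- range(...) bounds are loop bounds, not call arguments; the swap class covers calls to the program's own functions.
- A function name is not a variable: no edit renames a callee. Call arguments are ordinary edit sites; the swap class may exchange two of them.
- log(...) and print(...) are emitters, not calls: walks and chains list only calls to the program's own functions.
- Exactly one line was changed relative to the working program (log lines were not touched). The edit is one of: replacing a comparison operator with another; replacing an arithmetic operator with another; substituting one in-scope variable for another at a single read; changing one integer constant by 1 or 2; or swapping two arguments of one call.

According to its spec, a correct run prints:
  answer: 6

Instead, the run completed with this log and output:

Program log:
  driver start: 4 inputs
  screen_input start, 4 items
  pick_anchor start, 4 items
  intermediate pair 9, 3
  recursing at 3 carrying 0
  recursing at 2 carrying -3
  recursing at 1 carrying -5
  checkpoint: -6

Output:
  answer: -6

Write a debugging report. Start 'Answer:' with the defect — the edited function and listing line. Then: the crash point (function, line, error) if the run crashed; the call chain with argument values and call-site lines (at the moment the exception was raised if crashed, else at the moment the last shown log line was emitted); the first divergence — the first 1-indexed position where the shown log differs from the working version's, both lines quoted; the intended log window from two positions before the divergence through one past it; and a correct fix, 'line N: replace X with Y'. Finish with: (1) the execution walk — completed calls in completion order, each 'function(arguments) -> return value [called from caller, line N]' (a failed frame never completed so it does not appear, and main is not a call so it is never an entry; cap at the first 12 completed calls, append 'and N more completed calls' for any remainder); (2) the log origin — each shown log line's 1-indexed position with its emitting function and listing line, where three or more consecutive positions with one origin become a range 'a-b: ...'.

Answer: the defect is in probe_limits at line 5.
Key observation: The log first diverges at position 6: the faulty run prints 'recursing at 2 carrying -3' where the working version prints 'recursing at 2 carrying 3'.
Call chain: main.
First divergence: at position 6 the run shows 'recursing at 2 carrying -3' where the working version logs 'recursing at 2 carrying 3'.
Intended log window:
  4: intermediate pair 9, 3
  5: recursing at 3 carrying 0
  6: recursing at 2 carrying 3
  7: recursing at 1 carrying 5
Execution walk:
  pick_anchor([-1, 9, -3, 7]) -> 9  [called from screen_input, line 17]
  probe_limits(0, -6) -> -6  [called from probe_limits, line 5]
  probe_limits(1, -5) -> -6  [called from probe_limits, line 5]
  probe_limits(2, -3) -> -6  [called from probe_limits, line 5]
  probe_limits(3, 0) -> -6  [called from screen_input, line 20]
  screen_input([-1, 9, -3, 7]) -> -6  [called from main, line 26]
Origin of each log line:
  1: logged in main at line 25
  2: logged in screen_input at line 16
  3: logged in pick_anchor at line 8
  4: logged in screen_input at line 19
  5-7: logged in probe_limits at line 4
  8: logged in main at line 27
A correct fix: line 5: replace `base - quota` with `base + quota`.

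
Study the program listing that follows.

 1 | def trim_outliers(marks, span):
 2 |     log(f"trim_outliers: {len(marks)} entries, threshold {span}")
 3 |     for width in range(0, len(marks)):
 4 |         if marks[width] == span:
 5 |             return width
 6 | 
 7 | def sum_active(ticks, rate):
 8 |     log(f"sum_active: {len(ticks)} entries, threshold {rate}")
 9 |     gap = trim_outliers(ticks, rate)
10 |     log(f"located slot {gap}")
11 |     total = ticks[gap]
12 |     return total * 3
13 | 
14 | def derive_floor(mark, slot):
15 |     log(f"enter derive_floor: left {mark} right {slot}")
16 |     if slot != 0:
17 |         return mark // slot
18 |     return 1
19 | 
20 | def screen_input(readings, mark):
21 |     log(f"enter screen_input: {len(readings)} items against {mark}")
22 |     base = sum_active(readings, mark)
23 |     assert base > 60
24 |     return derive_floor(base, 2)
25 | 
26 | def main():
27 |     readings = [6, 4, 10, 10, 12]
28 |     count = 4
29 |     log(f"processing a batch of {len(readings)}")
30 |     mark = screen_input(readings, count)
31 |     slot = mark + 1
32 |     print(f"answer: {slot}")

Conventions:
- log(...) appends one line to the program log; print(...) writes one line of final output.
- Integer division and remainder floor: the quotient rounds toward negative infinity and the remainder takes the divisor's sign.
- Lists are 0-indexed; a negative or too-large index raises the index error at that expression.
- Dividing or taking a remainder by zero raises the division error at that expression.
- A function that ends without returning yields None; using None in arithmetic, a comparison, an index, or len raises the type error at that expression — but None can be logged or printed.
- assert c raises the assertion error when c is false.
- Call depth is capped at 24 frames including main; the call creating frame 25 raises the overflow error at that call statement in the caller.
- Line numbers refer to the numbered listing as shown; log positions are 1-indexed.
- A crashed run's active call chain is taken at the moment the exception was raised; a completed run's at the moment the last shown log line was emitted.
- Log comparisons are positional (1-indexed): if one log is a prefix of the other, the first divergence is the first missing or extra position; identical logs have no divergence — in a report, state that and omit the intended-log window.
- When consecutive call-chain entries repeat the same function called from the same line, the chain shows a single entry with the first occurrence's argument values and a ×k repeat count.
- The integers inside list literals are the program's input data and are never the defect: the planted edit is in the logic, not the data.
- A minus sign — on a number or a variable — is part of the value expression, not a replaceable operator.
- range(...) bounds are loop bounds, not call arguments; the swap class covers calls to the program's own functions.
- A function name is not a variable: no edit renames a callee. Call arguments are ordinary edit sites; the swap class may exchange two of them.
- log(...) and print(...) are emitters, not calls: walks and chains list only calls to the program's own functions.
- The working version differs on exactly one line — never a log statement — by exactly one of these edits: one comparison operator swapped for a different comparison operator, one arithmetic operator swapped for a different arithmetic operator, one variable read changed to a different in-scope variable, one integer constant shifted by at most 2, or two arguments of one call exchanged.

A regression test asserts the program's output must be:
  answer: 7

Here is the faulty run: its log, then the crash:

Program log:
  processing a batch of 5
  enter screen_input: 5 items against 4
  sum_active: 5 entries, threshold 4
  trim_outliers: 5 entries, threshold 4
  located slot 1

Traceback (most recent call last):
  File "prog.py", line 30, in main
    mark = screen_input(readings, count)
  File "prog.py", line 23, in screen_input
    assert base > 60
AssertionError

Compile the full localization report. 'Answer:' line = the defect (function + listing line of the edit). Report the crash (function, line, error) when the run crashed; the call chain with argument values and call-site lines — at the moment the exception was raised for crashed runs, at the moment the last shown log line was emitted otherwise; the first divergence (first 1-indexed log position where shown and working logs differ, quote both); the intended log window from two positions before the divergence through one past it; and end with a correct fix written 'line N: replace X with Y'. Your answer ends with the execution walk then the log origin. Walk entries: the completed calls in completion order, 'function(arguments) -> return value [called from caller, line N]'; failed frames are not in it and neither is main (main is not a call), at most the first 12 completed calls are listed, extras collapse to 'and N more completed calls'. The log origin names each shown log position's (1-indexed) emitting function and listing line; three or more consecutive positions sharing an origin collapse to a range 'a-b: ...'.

Answer: the defect is in screen_input at line 23.
Key fact: The log ends early — 5 lines, where the working version next logs 'enter derive_floor: left 12 right 2'.
Crash: screen_input, line 23, AssertionError.
Call chain: main -> screen_input([6, 4, 10, 10, 12], 4) (called at line 30).
First divergence: position 6 (shown log ended at 5 lines; the working version continues: 'enter derive_floor: left 12 right 2').
Intended log window:
  4: trim_outliers: 5 entries, threshold 4
  5: located slot 1
  6: enter derive_floor: left 12 right 2
Execution walk:
  trim_outliers([6, 4, 10, 10, 12], 4) -> 1  [called from sum_active, line 9]
  sum_active([6, 4, 10, 10, 12], 4) -> 12  [called from screen_input, line 22]
Log origin:
  1 — main, line 29
  2 — screen_input, line 21
  3 — sum_active, line 8
  4 — trim_outliers, line 2
  5 — sum_active, line 10
A correct fix: line 23: replace `>` with `<=`.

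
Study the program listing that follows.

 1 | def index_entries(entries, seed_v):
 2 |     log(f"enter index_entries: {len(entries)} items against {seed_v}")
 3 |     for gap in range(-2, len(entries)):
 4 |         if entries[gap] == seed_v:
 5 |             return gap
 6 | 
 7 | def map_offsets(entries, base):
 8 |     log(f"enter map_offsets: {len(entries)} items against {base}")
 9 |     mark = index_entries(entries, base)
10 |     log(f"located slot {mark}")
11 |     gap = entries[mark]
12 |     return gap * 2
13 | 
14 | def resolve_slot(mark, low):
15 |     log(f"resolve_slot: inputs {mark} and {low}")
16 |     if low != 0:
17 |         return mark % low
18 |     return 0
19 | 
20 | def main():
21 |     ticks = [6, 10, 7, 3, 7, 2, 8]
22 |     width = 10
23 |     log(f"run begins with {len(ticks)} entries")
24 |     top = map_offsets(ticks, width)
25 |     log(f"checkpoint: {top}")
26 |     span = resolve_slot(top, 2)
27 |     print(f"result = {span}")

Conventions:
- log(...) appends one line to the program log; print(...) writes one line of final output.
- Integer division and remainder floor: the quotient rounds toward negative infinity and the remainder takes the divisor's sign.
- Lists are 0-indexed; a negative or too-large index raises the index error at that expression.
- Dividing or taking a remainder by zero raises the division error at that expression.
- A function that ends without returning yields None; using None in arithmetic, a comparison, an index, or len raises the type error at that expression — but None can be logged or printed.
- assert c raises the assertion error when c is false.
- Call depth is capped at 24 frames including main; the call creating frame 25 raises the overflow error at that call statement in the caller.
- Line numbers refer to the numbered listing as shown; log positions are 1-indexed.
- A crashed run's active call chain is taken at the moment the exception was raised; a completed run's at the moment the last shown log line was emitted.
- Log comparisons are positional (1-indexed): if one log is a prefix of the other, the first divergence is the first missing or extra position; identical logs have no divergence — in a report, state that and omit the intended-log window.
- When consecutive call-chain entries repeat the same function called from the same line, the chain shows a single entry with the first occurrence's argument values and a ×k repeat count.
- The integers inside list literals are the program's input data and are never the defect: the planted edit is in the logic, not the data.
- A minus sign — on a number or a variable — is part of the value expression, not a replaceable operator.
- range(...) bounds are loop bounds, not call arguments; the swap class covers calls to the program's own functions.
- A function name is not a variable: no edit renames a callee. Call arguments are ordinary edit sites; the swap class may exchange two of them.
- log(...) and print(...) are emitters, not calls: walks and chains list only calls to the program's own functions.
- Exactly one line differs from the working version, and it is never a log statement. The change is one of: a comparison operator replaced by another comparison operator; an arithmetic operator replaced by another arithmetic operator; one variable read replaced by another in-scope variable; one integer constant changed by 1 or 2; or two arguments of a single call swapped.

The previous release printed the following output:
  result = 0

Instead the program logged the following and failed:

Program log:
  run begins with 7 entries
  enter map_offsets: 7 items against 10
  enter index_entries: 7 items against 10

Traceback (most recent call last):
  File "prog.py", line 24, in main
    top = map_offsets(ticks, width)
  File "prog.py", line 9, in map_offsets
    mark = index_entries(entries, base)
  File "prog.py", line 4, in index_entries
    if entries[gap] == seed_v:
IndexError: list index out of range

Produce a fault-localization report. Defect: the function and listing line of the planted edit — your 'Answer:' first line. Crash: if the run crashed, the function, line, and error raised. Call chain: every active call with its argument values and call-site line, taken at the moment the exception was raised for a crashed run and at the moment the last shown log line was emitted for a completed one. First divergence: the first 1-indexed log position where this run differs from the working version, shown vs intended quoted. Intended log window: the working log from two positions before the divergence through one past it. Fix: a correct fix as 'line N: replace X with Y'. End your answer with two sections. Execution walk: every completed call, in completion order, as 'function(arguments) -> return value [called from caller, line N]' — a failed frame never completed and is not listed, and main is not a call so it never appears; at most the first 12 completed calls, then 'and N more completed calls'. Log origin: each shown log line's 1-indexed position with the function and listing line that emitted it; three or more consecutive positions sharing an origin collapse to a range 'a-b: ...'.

Answer: the defect is in index_entries at line 3.
Key fact: Only 3 log lines were emitted before the run died; the intended continuation was 'located slot 1'.
Crash: index_entries, line 4, IndexError.
Call chain: main -> map_offsets([6, 10, 7, 3, 7, 2, 8], 10) (called at line 24) -> index_entries([6, 10, 7, 3, 7, 2, 8], 10) (called at line 9).
First divergence: position 4; the shown log stops at 3 lines while the working version next logs 'located slot 1'.
Intended log window:
  2: enter map_offsets: 7 items against 10
  3: enter index_entries: 7 items against 10
  4: located slot 1
  5: checkpoint: 20
Execution walk:
  (no call completed)
Log line origins:
  1: emitted by main (line 23)
  2: emitted by map_offsets (line 8)
  3: emitted by index_entries (line 2)
A correct fix: line 3: replace `-2` with `0`.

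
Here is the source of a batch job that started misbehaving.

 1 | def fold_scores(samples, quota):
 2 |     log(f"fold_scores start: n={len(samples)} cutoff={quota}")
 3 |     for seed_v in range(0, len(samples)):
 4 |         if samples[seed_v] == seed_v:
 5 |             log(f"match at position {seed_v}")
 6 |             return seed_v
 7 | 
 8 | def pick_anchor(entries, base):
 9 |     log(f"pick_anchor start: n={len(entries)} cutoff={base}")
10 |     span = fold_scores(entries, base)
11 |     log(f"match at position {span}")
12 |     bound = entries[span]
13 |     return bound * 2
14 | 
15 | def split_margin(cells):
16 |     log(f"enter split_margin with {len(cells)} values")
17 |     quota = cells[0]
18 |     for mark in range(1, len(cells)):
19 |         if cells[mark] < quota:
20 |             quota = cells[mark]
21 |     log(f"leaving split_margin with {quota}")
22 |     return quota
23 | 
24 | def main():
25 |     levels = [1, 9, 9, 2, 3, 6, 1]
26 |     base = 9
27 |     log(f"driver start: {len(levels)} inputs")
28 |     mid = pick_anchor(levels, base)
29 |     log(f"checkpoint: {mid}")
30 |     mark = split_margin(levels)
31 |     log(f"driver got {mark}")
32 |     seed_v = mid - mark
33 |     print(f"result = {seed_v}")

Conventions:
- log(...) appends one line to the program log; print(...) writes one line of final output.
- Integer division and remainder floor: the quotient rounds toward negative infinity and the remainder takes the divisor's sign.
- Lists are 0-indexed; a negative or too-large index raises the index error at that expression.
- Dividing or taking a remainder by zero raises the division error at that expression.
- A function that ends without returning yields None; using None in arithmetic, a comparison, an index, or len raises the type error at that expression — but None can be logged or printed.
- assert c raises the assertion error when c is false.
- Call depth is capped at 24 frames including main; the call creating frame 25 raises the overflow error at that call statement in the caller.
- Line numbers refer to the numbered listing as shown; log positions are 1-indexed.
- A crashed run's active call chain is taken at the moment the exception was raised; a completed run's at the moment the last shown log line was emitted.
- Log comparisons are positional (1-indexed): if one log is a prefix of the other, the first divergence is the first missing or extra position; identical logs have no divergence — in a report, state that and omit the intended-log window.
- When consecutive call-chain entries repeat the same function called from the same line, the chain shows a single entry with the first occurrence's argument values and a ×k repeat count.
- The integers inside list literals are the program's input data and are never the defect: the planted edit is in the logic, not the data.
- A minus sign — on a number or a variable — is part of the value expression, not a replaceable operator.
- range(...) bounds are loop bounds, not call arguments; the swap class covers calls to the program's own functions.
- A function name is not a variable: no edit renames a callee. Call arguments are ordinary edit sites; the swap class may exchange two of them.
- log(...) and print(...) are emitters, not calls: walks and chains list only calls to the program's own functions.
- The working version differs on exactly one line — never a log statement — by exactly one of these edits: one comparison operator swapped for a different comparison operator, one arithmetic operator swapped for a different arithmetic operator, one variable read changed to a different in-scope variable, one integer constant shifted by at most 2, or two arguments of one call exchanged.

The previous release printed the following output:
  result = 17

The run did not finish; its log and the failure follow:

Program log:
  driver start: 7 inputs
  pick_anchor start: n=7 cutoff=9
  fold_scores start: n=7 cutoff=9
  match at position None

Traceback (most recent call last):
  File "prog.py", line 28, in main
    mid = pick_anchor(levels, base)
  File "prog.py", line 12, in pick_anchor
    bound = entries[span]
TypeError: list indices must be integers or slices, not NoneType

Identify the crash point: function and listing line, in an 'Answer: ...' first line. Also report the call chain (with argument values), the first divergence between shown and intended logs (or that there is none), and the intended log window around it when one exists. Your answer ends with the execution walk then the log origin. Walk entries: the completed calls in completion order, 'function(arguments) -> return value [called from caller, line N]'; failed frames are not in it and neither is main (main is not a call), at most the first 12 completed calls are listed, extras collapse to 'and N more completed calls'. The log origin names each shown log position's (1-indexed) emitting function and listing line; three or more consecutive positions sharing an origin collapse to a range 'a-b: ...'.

Answer: the error was raised in pick_anchor, line 12.
Key observation: Log line 4 is where behavior first shows: 'match at position None' appears instead of 'match at position 1'.
Call chain: main -> pick_anchor([1, 9, 9, 2, 3, 6, 1], 9) (called at line 28).
First divergence: at position 4 the run shows 'match at position None' where the working version logs 'match at position 1'.
Intended log window:
  2: pick_anchor start: n=7 cutoff=9
  3: fold_scores start: n=7 cutoff=9
  4: match at position 1
  5: match at position 1
Execution walk:
  fold_scores([1, 9, 9, 2, 3, 6, 1], 9) -> None  [called from pick_anchor, line 10]
Log line origins:
  1 — main, line 27
  2 — pick_anchor, line 9
  3 — fold_scores, line 2
  4 — pick_anchor, line 11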